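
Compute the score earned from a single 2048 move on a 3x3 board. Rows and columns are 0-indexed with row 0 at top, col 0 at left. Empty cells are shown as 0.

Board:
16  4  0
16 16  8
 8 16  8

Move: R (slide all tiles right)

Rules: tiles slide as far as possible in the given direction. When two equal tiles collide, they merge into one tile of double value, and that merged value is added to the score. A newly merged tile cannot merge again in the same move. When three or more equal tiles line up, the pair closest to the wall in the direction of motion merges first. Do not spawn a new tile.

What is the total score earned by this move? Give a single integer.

Answer: 32

Derivation:
Slide right:
row 0: [16, 4, 0] -> [0, 16, 4]  score +0 (running 0)
row 1: [16, 16, 8] -> [0, 32, 8]  score +32 (running 32)
row 2: [8, 16, 8] -> [8, 16, 8]  score +0 (running 32)
Board after move:
 0 16  4
 0 32  8
 8 16  8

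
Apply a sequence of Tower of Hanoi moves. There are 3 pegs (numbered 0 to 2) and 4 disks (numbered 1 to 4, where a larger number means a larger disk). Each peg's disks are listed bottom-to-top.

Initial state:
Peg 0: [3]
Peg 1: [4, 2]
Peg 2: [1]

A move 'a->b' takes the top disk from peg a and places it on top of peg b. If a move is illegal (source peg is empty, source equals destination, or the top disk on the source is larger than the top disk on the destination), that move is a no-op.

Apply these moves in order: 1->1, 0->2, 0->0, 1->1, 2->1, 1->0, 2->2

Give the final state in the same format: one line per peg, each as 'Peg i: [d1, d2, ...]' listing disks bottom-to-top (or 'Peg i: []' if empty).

After move 1 (1->1):
Peg 0: [3]
Peg 1: [4, 2]
Peg 2: [1]

After move 2 (0->2):
Peg 0: [3]
Peg 1: [4, 2]
Peg 2: [1]

After move 3 (0->0):
Peg 0: [3]
Peg 1: [4, 2]
Peg 2: [1]

After move 4 (1->1):
Peg 0: [3]
Peg 1: [4, 2]
Peg 2: [1]

After move 5 (2->1):
Peg 0: [3]
Peg 1: [4, 2, 1]
Peg 2: []

After move 6 (1->0):
Peg 0: [3, 1]
Peg 1: [4, 2]
Peg 2: []

After move 7 (2->2):
Peg 0: [3, 1]
Peg 1: [4, 2]
Peg 2: []

Answer: Peg 0: [3, 1]
Peg 1: [4, 2]
Peg 2: []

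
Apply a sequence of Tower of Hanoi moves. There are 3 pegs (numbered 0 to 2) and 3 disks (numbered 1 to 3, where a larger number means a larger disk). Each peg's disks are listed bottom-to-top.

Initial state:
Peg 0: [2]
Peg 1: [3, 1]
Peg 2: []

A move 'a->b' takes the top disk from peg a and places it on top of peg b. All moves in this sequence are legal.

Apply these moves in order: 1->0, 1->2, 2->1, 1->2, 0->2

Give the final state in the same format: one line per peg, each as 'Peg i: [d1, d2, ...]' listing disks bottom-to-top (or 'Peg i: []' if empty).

Answer: Peg 0: [2]
Peg 1: []
Peg 2: [3, 1]

Derivation:
After move 1 (1->0):
Peg 0: [2, 1]
Peg 1: [3]
Peg 2: []

After move 2 (1->2):
Peg 0: [2, 1]
Peg 1: []
Peg 2: [3]

After move 3 (2->1):
Peg 0: [2, 1]
Peg 1: [3]
Peg 2: []

After move 4 (1->2):
Peg 0: [2, 1]
Peg 1: []
Peg 2: [3]

After move 5 (0->2):
Peg 0: [2]
Peg 1: []
Peg 2: [3, 1]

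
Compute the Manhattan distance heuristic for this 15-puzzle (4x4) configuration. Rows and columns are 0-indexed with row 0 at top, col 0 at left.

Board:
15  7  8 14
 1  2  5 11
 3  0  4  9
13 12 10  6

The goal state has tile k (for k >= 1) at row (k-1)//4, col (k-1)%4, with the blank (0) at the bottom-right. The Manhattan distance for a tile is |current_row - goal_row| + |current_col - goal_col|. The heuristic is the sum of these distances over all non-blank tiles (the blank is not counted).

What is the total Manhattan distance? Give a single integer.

Answer: 39

Derivation:
Tile 15: at (0,0), goal (3,2), distance |0-3|+|0-2| = 5
Tile 7: at (0,1), goal (1,2), distance |0-1|+|1-2| = 2
Tile 8: at (0,2), goal (1,3), distance |0-1|+|2-3| = 2
Tile 14: at (0,3), goal (3,1), distance |0-3|+|3-1| = 5
Tile 1: at (1,0), goal (0,0), distance |1-0|+|0-0| = 1
Tile 2: at (1,1), goal (0,1), distance |1-0|+|1-1| = 1
Tile 5: at (1,2), goal (1,0), distance |1-1|+|2-0| = 2
Tile 11: at (1,3), goal (2,2), distance |1-2|+|3-2| = 2
Tile 3: at (2,0), goal (0,2), distance |2-0|+|0-2| = 4
Tile 4: at (2,2), goal (0,3), distance |2-0|+|2-3| = 3
Tile 9: at (2,3), goal (2,0), distance |2-2|+|3-0| = 3
Tile 13: at (3,0), goal (3,0), distance |3-3|+|0-0| = 0
Tile 12: at (3,1), goal (2,3), distance |3-2|+|1-3| = 3
Tile 10: at (3,2), goal (2,1), distance |3-2|+|2-1| = 2
Tile 6: at (3,3), goal (1,1), distance |3-1|+|3-1| = 4
Sum: 5 + 2 + 2 + 5 + 1 + 1 + 2 + 2 + 4 + 3 + 3 + 0 + 3 + 2 + 4 = 39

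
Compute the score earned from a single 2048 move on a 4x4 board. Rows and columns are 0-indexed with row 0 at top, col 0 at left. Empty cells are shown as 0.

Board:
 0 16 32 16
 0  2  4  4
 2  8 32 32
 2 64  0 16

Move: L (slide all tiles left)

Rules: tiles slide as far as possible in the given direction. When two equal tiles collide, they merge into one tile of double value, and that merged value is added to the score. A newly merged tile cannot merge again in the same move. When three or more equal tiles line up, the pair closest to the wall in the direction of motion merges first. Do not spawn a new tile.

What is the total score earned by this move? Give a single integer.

Slide left:
row 0: [0, 16, 32, 16] -> [16, 32, 16, 0]  score +0 (running 0)
row 1: [0, 2, 4, 4] -> [2, 8, 0, 0]  score +8 (running 8)
row 2: [2, 8, 32, 32] -> [2, 8, 64, 0]  score +64 (running 72)
row 3: [2, 64, 0, 16] -> [2, 64, 16, 0]  score +0 (running 72)
Board after move:
16 32 16  0
 2  8  0  0
 2  8 64  0
 2 64 16  0

Answer: 72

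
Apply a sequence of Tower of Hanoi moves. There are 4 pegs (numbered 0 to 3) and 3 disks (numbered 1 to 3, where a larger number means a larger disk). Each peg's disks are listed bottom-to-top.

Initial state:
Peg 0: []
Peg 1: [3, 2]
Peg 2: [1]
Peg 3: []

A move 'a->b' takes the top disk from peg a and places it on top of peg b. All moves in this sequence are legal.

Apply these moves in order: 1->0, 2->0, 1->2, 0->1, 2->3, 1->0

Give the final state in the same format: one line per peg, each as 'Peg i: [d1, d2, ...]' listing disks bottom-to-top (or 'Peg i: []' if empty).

After move 1 (1->0):
Peg 0: [2]
Peg 1: [3]
Peg 2: [1]
Peg 3: []

After move 2 (2->0):
Peg 0: [2, 1]
Peg 1: [3]
Peg 2: []
Peg 3: []

After move 3 (1->2):
Peg 0: [2, 1]
Peg 1: []
Peg 2: [3]
Peg 3: []

After move 4 (0->1):
Peg 0: [2]
Peg 1: [1]
Peg 2: [3]
Peg 3: []

After move 5 (2->3):
Peg 0: [2]
Peg 1: [1]
Peg 2: []
Peg 3: [3]

After move 6 (1->0):
Peg 0: [2, 1]
Peg 1: []
Peg 2: []
Peg 3: [3]

Answer: Peg 0: [2, 1]
Peg 1: []
Peg 2: []
Peg 3: [3]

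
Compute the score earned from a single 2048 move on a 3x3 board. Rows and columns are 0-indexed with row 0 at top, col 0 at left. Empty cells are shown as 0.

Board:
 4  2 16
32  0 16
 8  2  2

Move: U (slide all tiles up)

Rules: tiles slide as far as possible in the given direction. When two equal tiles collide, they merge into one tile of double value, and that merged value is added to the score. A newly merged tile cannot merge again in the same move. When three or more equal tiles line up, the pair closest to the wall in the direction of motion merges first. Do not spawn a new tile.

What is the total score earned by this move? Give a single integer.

Slide up:
col 0: [4, 32, 8] -> [4, 32, 8]  score +0 (running 0)
col 1: [2, 0, 2] -> [4, 0, 0]  score +4 (running 4)
col 2: [16, 16, 2] -> [32, 2, 0]  score +32 (running 36)
Board after move:
 4  4 32
32  0  2
 8  0  0

Answer: 36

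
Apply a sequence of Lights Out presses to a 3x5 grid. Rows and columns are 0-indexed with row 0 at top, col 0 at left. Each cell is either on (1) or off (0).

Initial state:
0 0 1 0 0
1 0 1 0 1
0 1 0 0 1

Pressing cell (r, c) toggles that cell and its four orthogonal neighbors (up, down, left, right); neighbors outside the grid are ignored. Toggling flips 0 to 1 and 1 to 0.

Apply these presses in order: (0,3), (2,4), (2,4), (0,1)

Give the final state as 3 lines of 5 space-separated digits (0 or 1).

After press 1 at (0,3):
0 0 0 1 1
1 0 1 1 1
0 1 0 0 1

After press 2 at (2,4):
0 0 0 1 1
1 0 1 1 0
0 1 0 1 0

After press 3 at (2,4):
0 0 0 1 1
1 0 1 1 1
0 1 0 0 1

After press 4 at (0,1):
1 1 1 1 1
1 1 1 1 1
0 1 0 0 1

Answer: 1 1 1 1 1
1 1 1 1 1
0 1 0 0 1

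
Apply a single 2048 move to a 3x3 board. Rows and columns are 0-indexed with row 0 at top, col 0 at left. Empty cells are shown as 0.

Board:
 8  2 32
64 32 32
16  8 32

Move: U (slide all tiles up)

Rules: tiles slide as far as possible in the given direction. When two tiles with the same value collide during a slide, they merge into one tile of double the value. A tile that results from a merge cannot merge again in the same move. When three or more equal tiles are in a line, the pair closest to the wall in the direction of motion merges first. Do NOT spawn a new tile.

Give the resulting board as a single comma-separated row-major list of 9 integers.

Answer: 8, 2, 64, 64, 32, 32, 16, 8, 0

Derivation:
Slide up:
col 0: [8, 64, 16] -> [8, 64, 16]
col 1: [2, 32, 8] -> [2, 32, 8]
col 2: [32, 32, 32] -> [64, 32, 0]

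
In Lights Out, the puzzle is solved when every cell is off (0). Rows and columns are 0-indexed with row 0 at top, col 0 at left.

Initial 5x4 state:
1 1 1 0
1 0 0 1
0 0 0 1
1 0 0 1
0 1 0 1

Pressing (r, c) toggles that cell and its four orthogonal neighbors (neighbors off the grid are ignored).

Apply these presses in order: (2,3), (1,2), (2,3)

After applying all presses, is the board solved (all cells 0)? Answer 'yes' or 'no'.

Answer: no

Derivation:
After press 1 at (2,3):
1 1 1 0
1 0 0 0
0 0 1 0
1 0 0 0
0 1 0 1

After press 2 at (1,2):
1 1 0 0
1 1 1 1
0 0 0 0
1 0 0 0
0 1 0 1

After press 3 at (2,3):
1 1 0 0
1 1 1 0
0 0 1 1
1 0 0 1
0 1 0 1

Lights still on: 11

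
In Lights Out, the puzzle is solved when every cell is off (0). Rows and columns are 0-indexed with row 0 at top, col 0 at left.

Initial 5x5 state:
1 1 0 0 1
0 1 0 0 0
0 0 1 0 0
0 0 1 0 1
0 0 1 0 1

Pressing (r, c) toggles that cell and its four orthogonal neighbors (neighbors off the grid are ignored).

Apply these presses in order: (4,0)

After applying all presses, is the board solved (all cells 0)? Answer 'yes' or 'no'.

After press 1 at (4,0):
1 1 0 0 1
0 1 0 0 0
0 0 1 0 0
1 0 1 0 1
1 1 1 0 1

Lights still on: 12

Answer: no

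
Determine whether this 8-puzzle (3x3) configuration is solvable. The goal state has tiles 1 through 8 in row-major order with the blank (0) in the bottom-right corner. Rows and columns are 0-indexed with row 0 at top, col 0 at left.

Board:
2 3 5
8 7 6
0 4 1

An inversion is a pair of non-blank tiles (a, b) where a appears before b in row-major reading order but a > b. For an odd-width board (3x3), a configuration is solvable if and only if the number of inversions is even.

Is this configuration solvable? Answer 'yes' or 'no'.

Inversions (pairs i<j in row-major order where tile[i] > tile[j] > 0): 14
14 is even, so the puzzle is solvable.

Answer: yes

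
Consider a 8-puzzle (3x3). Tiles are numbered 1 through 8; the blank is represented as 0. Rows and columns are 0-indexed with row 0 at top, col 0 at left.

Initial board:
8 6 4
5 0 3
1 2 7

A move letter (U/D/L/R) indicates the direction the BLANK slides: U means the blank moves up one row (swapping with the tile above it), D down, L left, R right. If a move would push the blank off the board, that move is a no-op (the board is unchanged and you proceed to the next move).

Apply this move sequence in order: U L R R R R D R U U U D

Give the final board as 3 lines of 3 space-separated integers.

After move 1 (U):
8 0 4
5 6 3
1 2 7

After move 2 (L):
0 8 4
5 6 3
1 2 7

After move 3 (R):
8 0 4
5 6 3
1 2 7

After move 4 (R):
8 4 0
5 6 3
1 2 7

After move 5 (R):
8 4 0
5 6 3
1 2 7

After move 6 (R):
8 4 0
5 6 3
1 2 7

After move 7 (D):
8 4 3
5 6 0
1 2 7

After move 8 (R):
8 4 3
5 6 0
1 2 7

After move 9 (U):
8 4 0
5 6 3
1 2 7

After move 10 (U):
8 4 0
5 6 3
1 2 7

After move 11 (U):
8 4 0
5 6 3
1 2 7

After move 12 (D):
8 4 3
5 6 0
1 2 7

Answer: 8 4 3
5 6 0
1 2 7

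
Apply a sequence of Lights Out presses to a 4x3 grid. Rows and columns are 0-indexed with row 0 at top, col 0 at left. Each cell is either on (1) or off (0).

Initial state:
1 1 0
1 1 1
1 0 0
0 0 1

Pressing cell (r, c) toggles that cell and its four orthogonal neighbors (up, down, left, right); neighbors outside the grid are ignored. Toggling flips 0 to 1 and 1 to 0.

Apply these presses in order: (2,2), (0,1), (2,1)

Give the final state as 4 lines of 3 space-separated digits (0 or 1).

After press 1 at (2,2):
1 1 0
1 1 0
1 1 1
0 0 0

After press 2 at (0,1):
0 0 1
1 0 0
1 1 1
0 0 0

After press 3 at (2,1):
0 0 1
1 1 0
0 0 0
0 1 0

Answer: 0 0 1
1 1 0
0 0 0
0 1 0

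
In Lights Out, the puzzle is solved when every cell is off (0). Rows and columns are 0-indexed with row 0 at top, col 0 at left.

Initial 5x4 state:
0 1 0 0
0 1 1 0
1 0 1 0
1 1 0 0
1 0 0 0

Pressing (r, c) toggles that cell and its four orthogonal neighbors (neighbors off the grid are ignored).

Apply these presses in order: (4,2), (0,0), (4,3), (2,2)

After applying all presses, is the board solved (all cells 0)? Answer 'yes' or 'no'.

After press 1 at (4,2):
0 1 0 0
0 1 1 0
1 0 1 0
1 1 1 0
1 1 1 1

After press 2 at (0,0):
1 0 0 0
1 1 1 0
1 0 1 0
1 1 1 0
1 1 1 1

After press 3 at (4,3):
1 0 0 0
1 1 1 0
1 0 1 0
1 1 1 1
1 1 0 0

After press 4 at (2,2):
1 0 0 0
1 1 0 0
1 1 0 1
1 1 0 1
1 1 0 0

Lights still on: 11

Answer: no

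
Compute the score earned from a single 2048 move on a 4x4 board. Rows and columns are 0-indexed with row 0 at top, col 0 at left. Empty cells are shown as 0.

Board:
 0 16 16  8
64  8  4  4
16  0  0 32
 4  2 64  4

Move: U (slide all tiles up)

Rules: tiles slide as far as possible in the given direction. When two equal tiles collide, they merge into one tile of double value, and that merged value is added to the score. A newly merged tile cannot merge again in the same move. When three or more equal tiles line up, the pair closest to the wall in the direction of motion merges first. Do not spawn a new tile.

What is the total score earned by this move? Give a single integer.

Answer: 0

Derivation:
Slide up:
col 0: [0, 64, 16, 4] -> [64, 16, 4, 0]  score +0 (running 0)
col 1: [16, 8, 0, 2] -> [16, 8, 2, 0]  score +0 (running 0)
col 2: [16, 4, 0, 64] -> [16, 4, 64, 0]  score +0 (running 0)
col 3: [8, 4, 32, 4] -> [8, 4, 32, 4]  score +0 (running 0)
Board after move:
64 16 16  8
16  8  4  4
 4  2 64 32
 0  0  0  4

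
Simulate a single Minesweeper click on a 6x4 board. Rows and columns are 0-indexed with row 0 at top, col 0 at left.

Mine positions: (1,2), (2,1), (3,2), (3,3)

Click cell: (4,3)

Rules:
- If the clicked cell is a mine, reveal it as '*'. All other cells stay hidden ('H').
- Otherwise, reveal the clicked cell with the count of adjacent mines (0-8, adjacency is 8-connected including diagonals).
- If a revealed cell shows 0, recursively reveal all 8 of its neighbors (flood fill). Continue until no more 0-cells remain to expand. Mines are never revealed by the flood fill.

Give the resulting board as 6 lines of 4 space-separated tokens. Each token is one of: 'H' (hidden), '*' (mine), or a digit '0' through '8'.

H H H H
H H H H
H H H H
H H H H
H H H 2
H H H H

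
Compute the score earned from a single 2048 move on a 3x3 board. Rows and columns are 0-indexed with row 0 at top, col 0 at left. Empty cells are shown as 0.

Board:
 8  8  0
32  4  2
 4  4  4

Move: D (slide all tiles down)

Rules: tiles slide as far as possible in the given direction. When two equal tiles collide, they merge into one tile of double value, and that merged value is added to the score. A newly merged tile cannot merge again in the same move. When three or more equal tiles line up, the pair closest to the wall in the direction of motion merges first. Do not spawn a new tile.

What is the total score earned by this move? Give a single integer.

Slide down:
col 0: [8, 32, 4] -> [8, 32, 4]  score +0 (running 0)
col 1: [8, 4, 4] -> [0, 8, 8]  score +8 (running 8)
col 2: [0, 2, 4] -> [0, 2, 4]  score +0 (running 8)
Board after move:
 8  0  0
32  8  2
 4  8  4

Answer: 8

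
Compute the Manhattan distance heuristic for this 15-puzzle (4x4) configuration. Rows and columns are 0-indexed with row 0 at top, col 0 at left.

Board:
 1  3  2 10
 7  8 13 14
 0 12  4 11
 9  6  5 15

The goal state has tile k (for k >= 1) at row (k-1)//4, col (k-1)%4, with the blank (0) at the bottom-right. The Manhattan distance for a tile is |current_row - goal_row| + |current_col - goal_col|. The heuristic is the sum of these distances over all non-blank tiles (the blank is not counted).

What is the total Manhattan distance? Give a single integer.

Answer: 32

Derivation:
Tile 1: (0,0)->(0,0) = 0
Tile 3: (0,1)->(0,2) = 1
Tile 2: (0,2)->(0,1) = 1
Tile 10: (0,3)->(2,1) = 4
Tile 7: (1,0)->(1,2) = 2
Tile 8: (1,1)->(1,3) = 2
Tile 13: (1,2)->(3,0) = 4
Tile 14: (1,3)->(3,1) = 4
Tile 12: (2,1)->(2,3) = 2
Tile 4: (2,2)->(0,3) = 3
Tile 11: (2,3)->(2,2) = 1
Tile 9: (3,0)->(2,0) = 1
Tile 6: (3,1)->(1,1) = 2
Tile 5: (3,2)->(1,0) = 4
Tile 15: (3,3)->(3,2) = 1
Sum: 0 + 1 + 1 + 4 + 2 + 2 + 4 + 4 + 2 + 3 + 1 + 1 + 2 + 4 + 1 = 32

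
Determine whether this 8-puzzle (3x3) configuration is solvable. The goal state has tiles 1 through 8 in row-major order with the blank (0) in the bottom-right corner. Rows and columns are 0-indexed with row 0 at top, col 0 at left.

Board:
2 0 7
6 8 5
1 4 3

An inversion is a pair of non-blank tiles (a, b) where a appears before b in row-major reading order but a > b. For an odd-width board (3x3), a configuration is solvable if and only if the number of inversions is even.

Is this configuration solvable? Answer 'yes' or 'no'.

Answer: yes

Derivation:
Inversions (pairs i<j in row-major order where tile[i] > tile[j] > 0): 18
18 is even, so the puzzle is solvable.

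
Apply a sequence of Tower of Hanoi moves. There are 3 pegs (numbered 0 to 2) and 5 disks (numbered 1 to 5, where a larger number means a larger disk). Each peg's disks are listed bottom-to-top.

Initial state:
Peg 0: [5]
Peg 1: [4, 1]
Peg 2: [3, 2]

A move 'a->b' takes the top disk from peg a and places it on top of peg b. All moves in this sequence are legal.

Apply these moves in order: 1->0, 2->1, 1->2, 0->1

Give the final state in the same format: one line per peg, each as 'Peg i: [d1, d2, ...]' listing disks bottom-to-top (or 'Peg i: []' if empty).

After move 1 (1->0):
Peg 0: [5, 1]
Peg 1: [4]
Peg 2: [3, 2]

After move 2 (2->1):
Peg 0: [5, 1]
Peg 1: [4, 2]
Peg 2: [3]

After move 3 (1->2):
Peg 0: [5, 1]
Peg 1: [4]
Peg 2: [3, 2]

After move 4 (0->1):
Peg 0: [5]
Peg 1: [4, 1]
Peg 2: [3, 2]

Answer: Peg 0: [5]
Peg 1: [4, 1]
Peg 2: [3, 2]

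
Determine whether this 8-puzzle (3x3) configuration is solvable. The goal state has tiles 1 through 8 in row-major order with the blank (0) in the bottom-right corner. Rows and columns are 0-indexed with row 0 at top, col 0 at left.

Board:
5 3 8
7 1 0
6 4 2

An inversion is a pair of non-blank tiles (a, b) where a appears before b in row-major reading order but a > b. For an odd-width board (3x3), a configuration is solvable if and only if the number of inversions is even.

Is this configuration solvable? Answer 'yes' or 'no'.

Inversions (pairs i<j in row-major order where tile[i] > tile[j] > 0): 18
18 is even, so the puzzle is solvable.

Answer: yes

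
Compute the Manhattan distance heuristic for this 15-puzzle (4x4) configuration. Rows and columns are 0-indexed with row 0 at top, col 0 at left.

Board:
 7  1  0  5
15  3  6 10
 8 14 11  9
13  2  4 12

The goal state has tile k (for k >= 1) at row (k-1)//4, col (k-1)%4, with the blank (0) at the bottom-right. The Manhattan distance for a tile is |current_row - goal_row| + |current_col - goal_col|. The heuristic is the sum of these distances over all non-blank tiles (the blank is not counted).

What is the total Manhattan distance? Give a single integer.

Answer: 34

Derivation:
Tile 7: at (0,0), goal (1,2), distance |0-1|+|0-2| = 3
Tile 1: at (0,1), goal (0,0), distance |0-0|+|1-0| = 1
Tile 5: at (0,3), goal (1,0), distance |0-1|+|3-0| = 4
Tile 15: at (1,0), goal (3,2), distance |1-3|+|0-2| = 4
Tile 3: at (1,1), goal (0,2), distance |1-0|+|1-2| = 2
Tile 6: at (1,2), goal (1,1), distance |1-1|+|2-1| = 1
Tile 10: at (1,3), goal (2,1), distance |1-2|+|3-1| = 3
Tile 8: at (2,0), goal (1,3), distance |2-1|+|0-3| = 4
Tile 14: at (2,1), goal (3,1), distance |2-3|+|1-1| = 1
Tile 11: at (2,2), goal (2,2), distance |2-2|+|2-2| = 0
Tile 9: at (2,3), goal (2,0), distance |2-2|+|3-0| = 3
Tile 13: at (3,0), goal (3,0), distance |3-3|+|0-0| = 0
Tile 2: at (3,1), goal (0,1), distance |3-0|+|1-1| = 3
Tile 4: at (3,2), goal (0,3), distance |3-0|+|2-3| = 4
Tile 12: at (3,3), goal (2,3), distance |3-2|+|3-3| = 1
Sum: 3 + 1 + 4 + 4 + 2 + 1 + 3 + 4 + 1 + 0 + 3 + 0 + 3 + 4 + 1 = 34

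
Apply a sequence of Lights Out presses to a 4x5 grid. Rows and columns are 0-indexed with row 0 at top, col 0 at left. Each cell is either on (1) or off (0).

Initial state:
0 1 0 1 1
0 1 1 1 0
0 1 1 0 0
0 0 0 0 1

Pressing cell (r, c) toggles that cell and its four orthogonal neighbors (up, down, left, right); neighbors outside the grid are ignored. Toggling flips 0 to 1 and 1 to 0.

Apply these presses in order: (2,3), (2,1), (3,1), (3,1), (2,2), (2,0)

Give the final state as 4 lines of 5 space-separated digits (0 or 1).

After press 1 at (2,3):
0 1 0 1 1
0 1 1 0 0
0 1 0 1 1
0 0 0 1 1

After press 2 at (2,1):
0 1 0 1 1
0 0 1 0 0
1 0 1 1 1
0 1 0 1 1

After press 3 at (3,1):
0 1 0 1 1
0 0 1 0 0
1 1 1 1 1
1 0 1 1 1

After press 4 at (3,1):
0 1 0 1 1
0 0 1 0 0
1 0 1 1 1
0 1 0 1 1

After press 5 at (2,2):
0 1 0 1 1
0 0 0 0 0
1 1 0 0 1
0 1 1 1 1

After press 6 at (2,0):
0 1 0 1 1
1 0 0 0 0
0 0 0 0 1
1 1 1 1 1

Answer: 0 1 0 1 1
1 0 0 0 0
0 0 0 0 1
1 1 1 1 1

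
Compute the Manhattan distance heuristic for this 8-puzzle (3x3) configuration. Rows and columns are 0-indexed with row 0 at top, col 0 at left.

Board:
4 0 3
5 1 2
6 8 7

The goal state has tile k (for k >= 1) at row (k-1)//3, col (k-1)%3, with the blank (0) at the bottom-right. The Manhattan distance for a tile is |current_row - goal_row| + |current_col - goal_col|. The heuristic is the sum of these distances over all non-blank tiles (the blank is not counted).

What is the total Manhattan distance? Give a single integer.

Tile 4: (0,0)->(1,0) = 1
Tile 3: (0,2)->(0,2) = 0
Tile 5: (1,0)->(1,1) = 1
Tile 1: (1,1)->(0,0) = 2
Tile 2: (1,2)->(0,1) = 2
Tile 6: (2,0)->(1,2) = 3
Tile 8: (2,1)->(2,1) = 0
Tile 7: (2,2)->(2,0) = 2
Sum: 1 + 0 + 1 + 2 + 2 + 3 + 0 + 2 = 11

Answer: 11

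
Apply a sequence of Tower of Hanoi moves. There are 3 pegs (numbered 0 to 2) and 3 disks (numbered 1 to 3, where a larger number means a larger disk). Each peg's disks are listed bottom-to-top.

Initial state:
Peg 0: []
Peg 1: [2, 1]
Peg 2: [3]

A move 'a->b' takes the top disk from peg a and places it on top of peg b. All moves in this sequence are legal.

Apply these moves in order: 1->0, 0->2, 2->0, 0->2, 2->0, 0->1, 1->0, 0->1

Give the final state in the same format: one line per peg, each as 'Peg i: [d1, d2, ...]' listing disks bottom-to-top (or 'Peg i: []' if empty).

After move 1 (1->0):
Peg 0: [1]
Peg 1: [2]
Peg 2: [3]

After move 2 (0->2):
Peg 0: []
Peg 1: [2]
Peg 2: [3, 1]

After move 3 (2->0):
Peg 0: [1]
Peg 1: [2]
Peg 2: [3]

After move 4 (0->2):
Peg 0: []
Peg 1: [2]
Peg 2: [3, 1]

After move 5 (2->0):
Peg 0: [1]
Peg 1: [2]
Peg 2: [3]

After move 6 (0->1):
Peg 0: []
Peg 1: [2, 1]
Peg 2: [3]

After move 7 (1->0):
Peg 0: [1]
Peg 1: [2]
Peg 2: [3]

After move 8 (0->1):
Peg 0: []
Peg 1: [2, 1]
Peg 2: [3]

Answer: Peg 0: []
Peg 1: [2, 1]
Peg 2: [3]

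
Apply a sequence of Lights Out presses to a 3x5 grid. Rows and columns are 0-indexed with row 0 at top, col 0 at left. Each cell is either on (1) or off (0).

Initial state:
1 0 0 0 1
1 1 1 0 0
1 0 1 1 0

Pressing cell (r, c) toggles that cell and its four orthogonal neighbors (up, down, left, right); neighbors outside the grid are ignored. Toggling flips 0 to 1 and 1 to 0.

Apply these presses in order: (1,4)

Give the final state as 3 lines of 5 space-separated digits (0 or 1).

After press 1 at (1,4):
1 0 0 0 0
1 1 1 1 1
1 0 1 1 1

Answer: 1 0 0 0 0
1 1 1 1 1
1 0 1 1 1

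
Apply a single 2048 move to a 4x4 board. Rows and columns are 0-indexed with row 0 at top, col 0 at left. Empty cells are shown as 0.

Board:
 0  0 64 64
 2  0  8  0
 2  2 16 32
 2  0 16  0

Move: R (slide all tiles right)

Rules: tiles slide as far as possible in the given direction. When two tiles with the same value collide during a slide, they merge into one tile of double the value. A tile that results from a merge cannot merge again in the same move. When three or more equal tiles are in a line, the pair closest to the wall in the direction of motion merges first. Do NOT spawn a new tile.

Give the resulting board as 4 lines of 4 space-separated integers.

Answer:   0   0   0 128
  0   0   2   8
  0   4  16  32
  0   0   2  16

Derivation:
Slide right:
row 0: [0, 0, 64, 64] -> [0, 0, 0, 128]
row 1: [2, 0, 8, 0] -> [0, 0, 2, 8]
row 2: [2, 2, 16, 32] -> [0, 4, 16, 32]
row 3: [2, 0, 16, 0] -> [0, 0, 2, 16]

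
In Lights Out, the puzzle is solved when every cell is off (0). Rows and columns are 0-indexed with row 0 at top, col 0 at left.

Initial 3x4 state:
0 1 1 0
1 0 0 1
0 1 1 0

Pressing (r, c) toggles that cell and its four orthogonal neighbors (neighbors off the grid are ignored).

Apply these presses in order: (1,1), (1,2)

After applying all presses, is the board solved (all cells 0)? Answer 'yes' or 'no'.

Answer: yes

Derivation:
After press 1 at (1,1):
0 0 1 0
0 1 1 1
0 0 1 0

After press 2 at (1,2):
0 0 0 0
0 0 0 0
0 0 0 0

Lights still on: 0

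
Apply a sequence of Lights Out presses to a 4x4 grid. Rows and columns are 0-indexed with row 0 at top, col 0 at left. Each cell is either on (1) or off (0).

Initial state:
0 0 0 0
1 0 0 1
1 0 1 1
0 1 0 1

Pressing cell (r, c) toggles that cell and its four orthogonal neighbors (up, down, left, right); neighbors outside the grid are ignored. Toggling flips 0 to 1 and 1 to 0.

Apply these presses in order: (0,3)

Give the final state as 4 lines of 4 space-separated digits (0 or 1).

After press 1 at (0,3):
0 0 1 1
1 0 0 0
1 0 1 1
0 1 0 1

Answer: 0 0 1 1
1 0 0 0
1 0 1 1
0 1 0 1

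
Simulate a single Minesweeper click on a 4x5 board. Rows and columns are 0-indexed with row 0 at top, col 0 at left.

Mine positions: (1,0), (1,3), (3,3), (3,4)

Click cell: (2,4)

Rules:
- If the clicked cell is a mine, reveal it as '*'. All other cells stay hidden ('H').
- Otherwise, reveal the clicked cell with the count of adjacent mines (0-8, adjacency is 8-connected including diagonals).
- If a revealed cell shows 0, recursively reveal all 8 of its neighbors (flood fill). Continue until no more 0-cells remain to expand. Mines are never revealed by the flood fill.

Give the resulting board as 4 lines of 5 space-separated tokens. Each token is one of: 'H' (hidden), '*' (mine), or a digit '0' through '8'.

H H H H H
H H H H H
H H H H 3
H H H H H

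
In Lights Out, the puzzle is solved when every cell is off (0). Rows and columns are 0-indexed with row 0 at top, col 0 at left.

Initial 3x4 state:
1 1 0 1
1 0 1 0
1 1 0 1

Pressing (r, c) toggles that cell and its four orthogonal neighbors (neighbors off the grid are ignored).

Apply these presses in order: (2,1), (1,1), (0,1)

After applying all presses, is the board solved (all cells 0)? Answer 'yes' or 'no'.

Answer: no

Derivation:
After press 1 at (2,1):
1 1 0 1
1 1 1 0
0 0 1 1

After press 2 at (1,1):
1 0 0 1
0 0 0 0
0 1 1 1

After press 3 at (0,1):
0 1 1 1
0 1 0 0
0 1 1 1

Lights still on: 7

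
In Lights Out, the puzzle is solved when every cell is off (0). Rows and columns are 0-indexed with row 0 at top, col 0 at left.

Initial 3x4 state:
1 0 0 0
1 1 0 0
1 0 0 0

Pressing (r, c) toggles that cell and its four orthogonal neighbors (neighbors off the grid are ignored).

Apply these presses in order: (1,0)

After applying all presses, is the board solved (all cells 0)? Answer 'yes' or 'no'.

Answer: yes

Derivation:
After press 1 at (1,0):
0 0 0 0
0 0 0 0
0 0 0 0

Lights still on: 0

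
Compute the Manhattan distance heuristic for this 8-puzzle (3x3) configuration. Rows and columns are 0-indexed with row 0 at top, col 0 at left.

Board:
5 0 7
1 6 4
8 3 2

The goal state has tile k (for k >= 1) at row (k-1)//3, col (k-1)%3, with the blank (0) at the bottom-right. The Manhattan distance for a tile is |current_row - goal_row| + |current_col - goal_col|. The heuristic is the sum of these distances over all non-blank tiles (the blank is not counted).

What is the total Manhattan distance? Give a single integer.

Tile 5: (0,0)->(1,1) = 2
Tile 7: (0,2)->(2,0) = 4
Tile 1: (1,0)->(0,0) = 1
Tile 6: (1,1)->(1,2) = 1
Tile 4: (1,2)->(1,0) = 2
Tile 8: (2,0)->(2,1) = 1
Tile 3: (2,1)->(0,2) = 3
Tile 2: (2,2)->(0,1) = 3
Sum: 2 + 4 + 1 + 1 + 2 + 1 + 3 + 3 = 17

Answer: 17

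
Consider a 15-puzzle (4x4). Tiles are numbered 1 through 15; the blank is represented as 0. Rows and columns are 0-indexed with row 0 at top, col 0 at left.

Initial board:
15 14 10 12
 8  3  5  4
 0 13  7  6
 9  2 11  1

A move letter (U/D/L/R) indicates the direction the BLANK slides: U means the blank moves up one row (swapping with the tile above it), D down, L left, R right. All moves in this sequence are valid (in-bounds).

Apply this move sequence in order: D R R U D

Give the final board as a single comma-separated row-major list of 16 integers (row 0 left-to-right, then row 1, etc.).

After move 1 (D):
15 14 10 12
 8  3  5  4
 9 13  7  6
 0  2 11  1

After move 2 (R):
15 14 10 12
 8  3  5  4
 9 13  7  6
 2  0 11  1

After move 3 (R):
15 14 10 12
 8  3  5  4
 9 13  7  6
 2 11  0  1

After move 4 (U):
15 14 10 12
 8  3  5  4
 9 13  0  6
 2 11  7  1

After move 5 (D):
15 14 10 12
 8  3  5  4
 9 13  7  6
 2 11  0  1

Answer: 15, 14, 10, 12, 8, 3, 5, 4, 9, 13, 7, 6, 2, 11, 0, 1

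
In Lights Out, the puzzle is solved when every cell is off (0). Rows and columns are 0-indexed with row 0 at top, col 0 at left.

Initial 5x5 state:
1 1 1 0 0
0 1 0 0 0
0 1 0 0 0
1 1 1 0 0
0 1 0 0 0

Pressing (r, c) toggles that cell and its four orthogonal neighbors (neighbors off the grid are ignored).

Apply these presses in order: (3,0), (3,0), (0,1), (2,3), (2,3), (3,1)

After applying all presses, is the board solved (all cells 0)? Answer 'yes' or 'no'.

After press 1 at (3,0):
1 1 1 0 0
0 1 0 0 0
1 1 0 0 0
0 0 1 0 0
1 1 0 0 0

After press 2 at (3,0):
1 1 1 0 0
0 1 0 0 0
0 1 0 0 0
1 1 1 0 0
0 1 0 0 0

After press 3 at (0,1):
0 0 0 0 0
0 0 0 0 0
0 1 0 0 0
1 1 1 0 0
0 1 0 0 0

After press 4 at (2,3):
0 0 0 0 0
0 0 0 1 0
0 1 1 1 1
1 1 1 1 0
0 1 0 0 0

After press 5 at (2,3):
0 0 0 0 0
0 0 0 0 0
0 1 0 0 0
1 1 1 0 0
0 1 0 0 0

After press 6 at (3,1):
0 0 0 0 0
0 0 0 0 0
0 0 0 0 0
0 0 0 0 0
0 0 0 0 0

Lights still on: 0

Answer: yes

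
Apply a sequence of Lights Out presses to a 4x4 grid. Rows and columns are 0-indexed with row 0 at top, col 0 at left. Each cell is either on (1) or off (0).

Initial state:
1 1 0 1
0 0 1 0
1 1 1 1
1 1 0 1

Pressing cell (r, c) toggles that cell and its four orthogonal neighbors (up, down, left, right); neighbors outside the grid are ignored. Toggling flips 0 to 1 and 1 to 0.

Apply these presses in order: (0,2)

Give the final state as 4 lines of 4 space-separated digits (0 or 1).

Answer: 1 0 1 0
0 0 0 0
1 1 1 1
1 1 0 1

Derivation:
After press 1 at (0,2):
1 0 1 0
0 0 0 0
1 1 1 1
1 1 0 1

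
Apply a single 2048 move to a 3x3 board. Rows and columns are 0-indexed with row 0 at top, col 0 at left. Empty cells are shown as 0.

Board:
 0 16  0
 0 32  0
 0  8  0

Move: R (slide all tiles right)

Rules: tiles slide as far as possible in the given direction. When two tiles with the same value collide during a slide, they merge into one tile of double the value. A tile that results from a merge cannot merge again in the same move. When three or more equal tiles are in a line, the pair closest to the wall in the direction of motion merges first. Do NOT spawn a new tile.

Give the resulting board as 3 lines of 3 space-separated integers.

Slide right:
row 0: [0, 16, 0] -> [0, 0, 16]
row 1: [0, 32, 0] -> [0, 0, 32]
row 2: [0, 8, 0] -> [0, 0, 8]

Answer:  0  0 16
 0  0 32
 0  0  8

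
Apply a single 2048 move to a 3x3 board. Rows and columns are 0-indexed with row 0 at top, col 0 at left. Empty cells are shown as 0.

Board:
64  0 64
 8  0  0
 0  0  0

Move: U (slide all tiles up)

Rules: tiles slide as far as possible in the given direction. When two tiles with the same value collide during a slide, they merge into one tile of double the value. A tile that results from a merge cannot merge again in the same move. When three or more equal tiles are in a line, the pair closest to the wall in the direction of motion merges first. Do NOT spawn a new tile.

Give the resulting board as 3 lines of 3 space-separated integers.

Answer: 64  0 64
 8  0  0
 0  0  0

Derivation:
Slide up:
col 0: [64, 8, 0] -> [64, 8, 0]
col 1: [0, 0, 0] -> [0, 0, 0]
col 2: [64, 0, 0] -> [64, 0, 0]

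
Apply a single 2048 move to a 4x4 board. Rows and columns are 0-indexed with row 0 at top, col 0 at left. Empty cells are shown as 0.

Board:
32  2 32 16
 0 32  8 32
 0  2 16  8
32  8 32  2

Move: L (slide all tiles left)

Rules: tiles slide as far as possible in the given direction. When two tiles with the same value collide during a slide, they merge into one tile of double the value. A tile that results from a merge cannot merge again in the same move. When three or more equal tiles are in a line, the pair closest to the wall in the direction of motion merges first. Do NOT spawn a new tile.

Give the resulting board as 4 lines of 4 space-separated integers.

Slide left:
row 0: [32, 2, 32, 16] -> [32, 2, 32, 16]
row 1: [0, 32, 8, 32] -> [32, 8, 32, 0]
row 2: [0, 2, 16, 8] -> [2, 16, 8, 0]
row 3: [32, 8, 32, 2] -> [32, 8, 32, 2]

Answer: 32  2 32 16
32  8 32  0
 2 16  8  0
32  8 32  2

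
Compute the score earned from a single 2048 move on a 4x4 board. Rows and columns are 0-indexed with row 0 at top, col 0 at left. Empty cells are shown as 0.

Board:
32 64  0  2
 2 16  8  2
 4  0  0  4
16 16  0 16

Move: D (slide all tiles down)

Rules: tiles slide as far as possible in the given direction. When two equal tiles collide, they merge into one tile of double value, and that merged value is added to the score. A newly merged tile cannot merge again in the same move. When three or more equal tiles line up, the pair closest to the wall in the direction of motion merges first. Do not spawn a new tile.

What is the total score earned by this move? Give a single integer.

Slide down:
col 0: [32, 2, 4, 16] -> [32, 2, 4, 16]  score +0 (running 0)
col 1: [64, 16, 0, 16] -> [0, 0, 64, 32]  score +32 (running 32)
col 2: [0, 8, 0, 0] -> [0, 0, 0, 8]  score +0 (running 32)
col 3: [2, 2, 4, 16] -> [0, 4, 4, 16]  score +4 (running 36)
Board after move:
32  0  0  0
 2  0  0  4
 4 64  0  4
16 32  8 16

Answer: 36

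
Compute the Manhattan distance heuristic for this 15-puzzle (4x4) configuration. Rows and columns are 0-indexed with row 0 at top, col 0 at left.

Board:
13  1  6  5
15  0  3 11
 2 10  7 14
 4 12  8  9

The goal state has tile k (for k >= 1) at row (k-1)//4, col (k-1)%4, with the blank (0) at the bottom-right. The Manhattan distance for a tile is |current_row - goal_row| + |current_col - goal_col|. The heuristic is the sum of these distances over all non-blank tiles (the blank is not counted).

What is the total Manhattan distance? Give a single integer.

Tile 13: at (0,0), goal (3,0), distance |0-3|+|0-0| = 3
Tile 1: at (0,1), goal (0,0), distance |0-0|+|1-0| = 1
Tile 6: at (0,2), goal (1,1), distance |0-1|+|2-1| = 2
Tile 5: at (0,3), goal (1,0), distance |0-1|+|3-0| = 4
Tile 15: at (1,0), goal (3,2), distance |1-3|+|0-2| = 4
Tile 3: at (1,2), goal (0,2), distance |1-0|+|2-2| = 1
Tile 11: at (1,3), goal (2,2), distance |1-2|+|3-2| = 2
Tile 2: at (2,0), goal (0,1), distance |2-0|+|0-1| = 3
Tile 10: at (2,1), goal (2,1), distance |2-2|+|1-1| = 0
Tile 7: at (2,2), goal (1,2), distance |2-1|+|2-2| = 1
Tile 14: at (2,3), goal (3,1), distance |2-3|+|3-1| = 3
Tile 4: at (3,0), goal (0,3), distance |3-0|+|0-3| = 6
Tile 12: at (3,1), goal (2,3), distance |3-2|+|1-3| = 3
Tile 8: at (3,2), goal (1,3), distance |3-1|+|2-3| = 3
Tile 9: at (3,3), goal (2,0), distance |3-2|+|3-0| = 4
Sum: 3 + 1 + 2 + 4 + 4 + 1 + 2 + 3 + 0 + 1 + 3 + 6 + 3 + 3 + 4 = 40

Answer: 40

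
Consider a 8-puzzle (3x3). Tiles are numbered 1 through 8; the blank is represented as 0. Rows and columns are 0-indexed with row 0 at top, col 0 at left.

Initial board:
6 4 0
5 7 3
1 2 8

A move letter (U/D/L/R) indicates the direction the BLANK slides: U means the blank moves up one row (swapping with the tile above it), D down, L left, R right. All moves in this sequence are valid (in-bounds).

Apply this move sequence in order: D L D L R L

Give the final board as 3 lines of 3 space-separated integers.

Answer: 6 4 3
5 2 7
0 1 8

Derivation:
After move 1 (D):
6 4 3
5 7 0
1 2 8

After move 2 (L):
6 4 3
5 0 7
1 2 8

After move 3 (D):
6 4 3
5 2 7
1 0 8

After move 4 (L):
6 4 3
5 2 7
0 1 8

After move 5 (R):
6 4 3
5 2 7
1 0 8

After move 6 (L):
6 4 3
5 2 7
0 1 8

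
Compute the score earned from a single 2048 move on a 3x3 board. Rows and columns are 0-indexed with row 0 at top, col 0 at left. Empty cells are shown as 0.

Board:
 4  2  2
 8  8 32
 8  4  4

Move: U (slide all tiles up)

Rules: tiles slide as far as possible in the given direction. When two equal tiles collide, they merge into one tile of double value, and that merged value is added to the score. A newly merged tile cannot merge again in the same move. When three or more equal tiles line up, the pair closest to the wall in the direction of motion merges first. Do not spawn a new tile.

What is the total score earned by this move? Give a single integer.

Answer: 16

Derivation:
Slide up:
col 0: [4, 8, 8] -> [4, 16, 0]  score +16 (running 16)
col 1: [2, 8, 4] -> [2, 8, 4]  score +0 (running 16)
col 2: [2, 32, 4] -> [2, 32, 4]  score +0 (running 16)
Board after move:
 4  2  2
16  8 32
 0  4  4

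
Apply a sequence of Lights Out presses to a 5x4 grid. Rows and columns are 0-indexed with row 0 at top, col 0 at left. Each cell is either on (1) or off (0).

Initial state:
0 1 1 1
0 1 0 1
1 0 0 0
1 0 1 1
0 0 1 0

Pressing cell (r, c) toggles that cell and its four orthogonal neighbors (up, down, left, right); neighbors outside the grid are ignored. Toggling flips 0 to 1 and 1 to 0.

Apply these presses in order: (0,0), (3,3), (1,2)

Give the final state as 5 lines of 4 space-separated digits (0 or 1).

Answer: 1 0 0 1
1 0 1 0
1 0 1 1
1 0 0 0
0 0 1 1

Derivation:
After press 1 at (0,0):
1 0 1 1
1 1 0 1
1 0 0 0
1 0 1 1
0 0 1 0

After press 2 at (3,3):
1 0 1 1
1 1 0 1
1 0 0 1
1 0 0 0
0 0 1 1

After press 3 at (1,2):
1 0 0 1
1 0 1 0
1 0 1 1
1 0 0 0
0 0 1 1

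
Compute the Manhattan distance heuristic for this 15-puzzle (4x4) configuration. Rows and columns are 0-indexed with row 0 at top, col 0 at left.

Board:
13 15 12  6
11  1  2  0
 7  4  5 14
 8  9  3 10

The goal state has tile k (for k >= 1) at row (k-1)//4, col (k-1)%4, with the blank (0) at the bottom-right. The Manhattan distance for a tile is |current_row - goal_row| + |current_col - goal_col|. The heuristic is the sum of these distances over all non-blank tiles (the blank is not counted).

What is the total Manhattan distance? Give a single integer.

Answer: 46

Derivation:
Tile 13: at (0,0), goal (3,0), distance |0-3|+|0-0| = 3
Tile 15: at (0,1), goal (3,2), distance |0-3|+|1-2| = 4
Tile 12: at (0,2), goal (2,3), distance |0-2|+|2-3| = 3
Tile 6: at (0,3), goal (1,1), distance |0-1|+|3-1| = 3
Tile 11: at (1,0), goal (2,2), distance |1-2|+|0-2| = 3
Tile 1: at (1,1), goal (0,0), distance |1-0|+|1-0| = 2
Tile 2: at (1,2), goal (0,1), distance |1-0|+|2-1| = 2
Tile 7: at (2,0), goal (1,2), distance |2-1|+|0-2| = 3
Tile 4: at (2,1), goal (0,3), distance |2-0|+|1-3| = 4
Tile 5: at (2,2), goal (1,0), distance |2-1|+|2-0| = 3
Tile 14: at (2,3), goal (3,1), distance |2-3|+|3-1| = 3
Tile 8: at (3,0), goal (1,3), distance |3-1|+|0-3| = 5
Tile 9: at (3,1), goal (2,0), distance |3-2|+|1-0| = 2
Tile 3: at (3,2), goal (0,2), distance |3-0|+|2-2| = 3
Tile 10: at (3,3), goal (2,1), distance |3-2|+|3-1| = 3
Sum: 3 + 4 + 3 + 3 + 3 + 2 + 2 + 3 + 4 + 3 + 3 + 5 + 2 + 3 + 3 = 46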